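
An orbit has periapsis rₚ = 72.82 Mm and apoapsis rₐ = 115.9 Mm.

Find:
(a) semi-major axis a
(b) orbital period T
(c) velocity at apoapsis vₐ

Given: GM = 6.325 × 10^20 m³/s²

Convert to SI: rₚ = 72.82 Mm = 7.282e+07 m; rₐ = 115.9 Mm = 1.159e+08 m.
(a) a = (rₚ + rₐ)/2 = (7.282e+07 + 1.159e+08)/2 ≈ 9.436e+07 m
(b) With a = (rₚ + rₐ)/2 = 9.436e+07 m, T = 2π √(a³/GM) = 2π √((9.436e+07)³/6.325e+20) s ≈ 229 s
(c) With a = (rₚ + rₐ)/2 = 9.436e+07 m, vₐ = √(GM (2/rₐ − 1/a)) = √(6.325e+20 · (2/1.159e+08 − 1/9.436e+07)) m/s ≈ 2.052e+06 m/s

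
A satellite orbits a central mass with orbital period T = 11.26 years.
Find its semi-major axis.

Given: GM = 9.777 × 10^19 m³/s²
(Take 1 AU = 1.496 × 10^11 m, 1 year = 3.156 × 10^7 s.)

Convert to SI: T = 11.26 years = 3.55366e+08 s.
Invert Kepler's third law: a = (GM · T² / (4π²))^(1/3).
Substituting T = 3.55366e+08 s and GM = 9.777e+19 m³/s²:
a = (9.777e+19 · (3.55366e+08)² / (4π²))^(1/3) m
a ≈ 6.788e+11 m = 4.537 AU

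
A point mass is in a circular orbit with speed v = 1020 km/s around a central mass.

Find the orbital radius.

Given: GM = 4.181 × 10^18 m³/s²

Convert to SI: v = 1020 km/s = 1.02e+06 m/s.
For a circular orbit, v² = GM / r, so r = GM / v².
r = 4.181e+18 / (1.02e+06)² m ≈ 4.019e+06 m = 4.019 Mm.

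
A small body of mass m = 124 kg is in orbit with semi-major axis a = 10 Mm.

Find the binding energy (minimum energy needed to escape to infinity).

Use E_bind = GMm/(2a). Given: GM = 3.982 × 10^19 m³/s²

Convert to SI: a = 10 Mm = 1e+07 m.
Total orbital energy is E = −GMm/(2a); binding energy is E_bind = −E = GMm/(2a).
E_bind = 3.982e+19 · 124 / (2 · 1e+07) J ≈ 2.469e+14 J = 246.9 TJ.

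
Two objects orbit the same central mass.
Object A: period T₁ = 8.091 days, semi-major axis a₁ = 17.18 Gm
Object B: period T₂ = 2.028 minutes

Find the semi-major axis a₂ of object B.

Convert to SI: T₁ = 8.091 days = 699062 s; a₁ = 17.18 Gm = 1.718e+10 m; T₂ = 2.028 minutes = 121.68 s.
Kepler's third law: (T₁/T₂)² = (a₁/a₂)³ ⇒ a₂ = a₁ · (T₂/T₁)^(2/3).
T₂/T₁ = 121.68 / 699062 = 0.000174062.
a₂ = 1.718e+10 · (0.000174062)^(2/3) m ≈ 5.356e+07 m = 53.56 Mm.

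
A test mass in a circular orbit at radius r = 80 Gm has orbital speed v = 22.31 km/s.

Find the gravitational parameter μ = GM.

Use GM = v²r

Convert to SI: r = 80 Gm = 8e+10 m; v = 22.31 km/s = 22310 m/s.
For a circular orbit v² = GM/r, so GM = v² · r.
GM = (22310)² · 8e+10 m³/s² ≈ 3.982e+19 m³/s² = 3.982 × 10^19 m³/s².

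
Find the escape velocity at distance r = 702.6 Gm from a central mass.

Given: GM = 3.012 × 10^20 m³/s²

Convert to SI: r = 702.6 Gm = 7.026e+11 m.
Escape velocity comes from setting total energy to zero: ½v² − GM/r = 0 ⇒ v_esc = √(2GM / r).
v_esc = √(2 · 3.012e+20 / 7.026e+11) m/s ≈ 2.928e+04 m/s = 29.28 km/s.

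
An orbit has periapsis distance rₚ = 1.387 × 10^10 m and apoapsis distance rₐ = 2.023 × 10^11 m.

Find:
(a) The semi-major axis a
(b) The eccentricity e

(a) a = (rₚ + rₐ) / 2 = (1.387e+10 + 2.023e+11) / 2 ≈ 1.081e+11 m = 1.081 × 10^11 m.
(b) e = (rₐ − rₚ) / (rₐ + rₚ) = (2.023e+11 − 1.387e+10) / (2.023e+11 + 1.387e+10) ≈ 0.8717.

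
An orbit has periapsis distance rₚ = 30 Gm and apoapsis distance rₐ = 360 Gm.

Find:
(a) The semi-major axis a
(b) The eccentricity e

Convert to SI: rₚ = 30 Gm = 3e+10 m; rₐ = 360 Gm = 3.6e+11 m.
(a) a = (rₚ + rₐ) / 2 = (3e+10 + 3.6e+11) / 2 ≈ 1.95e+11 m = 195 Gm.
(b) e = (rₐ − rₚ) / (rₐ + rₚ) = (3.6e+11 − 3e+10) / (3.6e+11 + 3e+10) ≈ 0.8462.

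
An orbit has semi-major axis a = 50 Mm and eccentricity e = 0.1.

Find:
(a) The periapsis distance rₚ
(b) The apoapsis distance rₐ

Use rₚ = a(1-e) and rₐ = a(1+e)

Convert to SI: a = 50 Mm = 5e+07 m.
(a) rₚ = a(1 − e) = 5e+07 · (1 − 0.1) = 5e+07 · 0.9 ≈ 4.5e+07 m = 45 Mm.
(b) rₐ = a(1 + e) = 5e+07 · (1 + 0.1) = 5e+07 · 1.1 ≈ 5.5e+07 m = 55 Mm.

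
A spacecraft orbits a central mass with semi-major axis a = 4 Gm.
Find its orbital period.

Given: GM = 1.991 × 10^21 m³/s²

Convert to SI: a = 4 Gm = 4e+09 m.
Kepler's third law: T = 2π √(a³ / GM).
Substituting a = 4e+09 m and GM = 1.991e+21 m³/s²:
T = 2π √((4e+09)³ / 1.991e+21) s
T ≈ 3.562e+04 s = 9.895 hours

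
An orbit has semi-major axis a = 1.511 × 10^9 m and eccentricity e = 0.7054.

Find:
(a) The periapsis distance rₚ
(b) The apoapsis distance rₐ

(a) rₚ = a(1 − e) = 1.511e+09 · (1 − 0.7054) = 1.511e+09 · 0.2946 ≈ 4.451e+08 m = 4.451 × 10^8 m.
(b) rₐ = a(1 + e) = 1.511e+09 · (1 + 0.7054) = 1.511e+09 · 1.7054 ≈ 2.577e+09 m = 2.577 × 10^9 m.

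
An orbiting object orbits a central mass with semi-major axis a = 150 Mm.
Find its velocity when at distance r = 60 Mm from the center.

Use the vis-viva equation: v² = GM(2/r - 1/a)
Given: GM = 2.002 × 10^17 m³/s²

Convert to SI: a = 150 Mm = 1.5e+08 m; r = 60 Mm = 6e+07 m.
Vis-viva: v = √(GM · (2/r − 1/a)).
2/r − 1/a = 2/6e+07 − 1/1.5e+08 = 2.66667e-08 m⁻¹.
v = √(2.002e+17 · 2.66667e-08) m/s ≈ 7.307e+04 m/s = 73.07 km/s.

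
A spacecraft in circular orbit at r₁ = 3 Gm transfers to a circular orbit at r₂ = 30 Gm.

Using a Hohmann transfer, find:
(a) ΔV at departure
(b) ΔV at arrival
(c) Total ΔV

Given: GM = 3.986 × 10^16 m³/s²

Convert to SI: r₁ = 3 Gm = 3e+09 m; r₂ = 30 Gm = 3e+10 m.
Transfer semi-major axis: a_t = (r₁ + r₂)/2 = (3e+09 + 3e+10)/2 = 1.65e+10 m.
Circular speeds: v₁ = √(GM/r₁) = 3645.09 m/s, v₂ = √(GM/r₂) = 1152.68 m/s.
Transfer speeds (vis-viva v² = GM(2/r − 1/a_t)): v₁ᵗ = 4915.04 m/s, v₂ᵗ = 491.504 m/s.
(a) ΔV₁ = |v₁ᵗ − v₁| ≈ 1270 m/s = 1.27 km/s.
(b) ΔV₂ = |v₂ − v₂ᵗ| ≈ 661.2 m/s = 661.2 m/s.
(c) ΔV_total = ΔV₁ + ΔV₂ ≈ 1931 m/s = 1.931 km/s.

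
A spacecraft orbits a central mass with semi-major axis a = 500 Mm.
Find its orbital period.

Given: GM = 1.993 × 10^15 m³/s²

Convert to SI: a = 500 Mm = 5e+08 m.
Kepler's third law: T = 2π √(a³ / GM).
Substituting a = 5e+08 m and GM = 1.993e+15 m³/s²:
T = 2π √((5e+08)³ / 1.993e+15) s
T ≈ 1.574e+06 s = 18.21 days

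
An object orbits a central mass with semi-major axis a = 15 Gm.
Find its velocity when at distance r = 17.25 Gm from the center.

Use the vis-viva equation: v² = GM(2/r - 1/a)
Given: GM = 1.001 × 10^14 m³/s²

Convert to SI: a = 15 Gm = 1.5e+10 m; r = 17.25 Gm = 1.725e+10 m.
Vis-viva: v = √(GM · (2/r − 1/a)).
2/r − 1/a = 2/1.725e+10 − 1/1.5e+10 = 4.92754e-11 m⁻¹.
v = √(1.001e+14 · 4.92754e-11) m/s ≈ 70.23 m/s = 70.23 m/s.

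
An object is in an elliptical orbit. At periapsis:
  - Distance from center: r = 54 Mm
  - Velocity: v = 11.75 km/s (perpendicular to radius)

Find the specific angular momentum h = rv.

Convert to SI: r = 54 Mm = 5.4e+07 m; v = 11.75 km/s = 11750 m/s.
With v perpendicular to r, h = r · v.
h = 5.4e+07 · 11750 m²/s ≈ 6.345e+11 m²/s.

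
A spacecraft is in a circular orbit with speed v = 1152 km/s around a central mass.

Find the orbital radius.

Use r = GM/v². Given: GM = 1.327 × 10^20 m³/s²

Convert to SI: v = 1152 km/s = 1.152e+06 m/s.
For a circular orbit, v² = GM / r, so r = GM / v².
r = 1.327e+20 / (1.152e+06)² m ≈ 9.999e+07 m = 99.99 Mm.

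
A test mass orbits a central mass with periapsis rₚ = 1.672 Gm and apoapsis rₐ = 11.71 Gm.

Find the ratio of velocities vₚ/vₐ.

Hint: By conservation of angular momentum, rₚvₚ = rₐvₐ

Convert to SI: rₚ = 1.672 Gm = 1.672e+09 m; rₐ = 11.71 Gm = 1.171e+10 m.
Conservation of angular momentum gives rₚvₚ = rₐvₐ, so vₚ/vₐ = rₐ/rₚ.
vₚ/vₐ = 1.171e+10 / 1.672e+09 ≈ 7.004.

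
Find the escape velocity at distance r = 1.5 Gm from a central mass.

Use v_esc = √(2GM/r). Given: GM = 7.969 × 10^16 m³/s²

Convert to SI: r = 1.5 Gm = 1.5e+09 m.
Escape velocity comes from setting total energy to zero: ½v² − GM/r = 0 ⇒ v_esc = √(2GM / r).
v_esc = √(2 · 7.969e+16 / 1.5e+09) m/s ≈ 1.031e+04 m/s = 10.31 km/s.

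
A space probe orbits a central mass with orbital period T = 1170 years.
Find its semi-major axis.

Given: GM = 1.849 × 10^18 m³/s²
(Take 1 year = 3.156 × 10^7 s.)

Convert to SI: T = 1170 years = 3.69252e+10 s.
Invert Kepler's third law: a = (GM · T² / (4π²))^(1/3).
Substituting T = 3.69252e+10 s and GM = 1.849e+18 m³/s²:
a = (1.849e+18 · (3.69252e+10)² / (4π²))^(1/3) m
a ≈ 3.997e+12 m = 3.997 × 10^12 m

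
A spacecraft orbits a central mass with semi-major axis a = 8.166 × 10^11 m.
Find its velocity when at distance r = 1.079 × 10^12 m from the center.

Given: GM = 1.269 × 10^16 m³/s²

Vis-viva: v = √(GM · (2/r − 1/a)).
2/r − 1/a = 2/1.079e+12 − 1/8.166e+11 = 6.28978e-13 m⁻¹.
v = √(1.269e+16 · 6.28978e-13) m/s ≈ 89.34 m/s = 89.34 m/s.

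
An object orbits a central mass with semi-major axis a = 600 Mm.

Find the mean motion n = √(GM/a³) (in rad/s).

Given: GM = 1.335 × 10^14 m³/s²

Convert to SI: a = 600 Mm = 6e+08 m.
n = √(GM / a³).
n = √(1.335e+14 / (6e+08)³) rad/s ≈ 7.862e-07 rad/s.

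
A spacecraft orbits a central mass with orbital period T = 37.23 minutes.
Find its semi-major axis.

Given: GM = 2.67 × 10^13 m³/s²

Convert to SI: T = 37.23 minutes = 2233.8 s.
Invert Kepler's third law: a = (GM · T² / (4π²))^(1/3).
Substituting T = 2233.8 s and GM = 2.67e+13 m³/s²:
a = (2.67e+13 · (2233.8)² / (4π²))^(1/3) m
a ≈ 1.5e+06 m = 1.5 Mm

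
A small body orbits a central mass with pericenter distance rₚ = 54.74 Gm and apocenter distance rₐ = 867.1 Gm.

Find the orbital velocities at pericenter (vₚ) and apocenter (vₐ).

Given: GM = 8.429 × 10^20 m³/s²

Convert to SI: rₚ = 54.74 Gm = 5.474e+10 m; rₐ = 867.1 Gm = 8.671e+11 m.
Use the vis-viva equation v² = GM(2/r − 1/a) with a = (rₚ + rₐ)/2 = (5.474e+10 + 8.671e+11)/2 = 4.6092e+11 m.
vₚ = √(GM · (2/rₚ − 1/a)) = √(8.429e+20 · (2/5.474e+10 − 1/4.6092e+11)) m/s ≈ 1.702e+05 m/s = 170.2 km/s.
vₐ = √(GM · (2/rₐ − 1/a)) = √(8.429e+20 · (2/8.671e+11 − 1/4.6092e+11)) m/s ≈ 1.074e+04 m/s = 10.74 km/s.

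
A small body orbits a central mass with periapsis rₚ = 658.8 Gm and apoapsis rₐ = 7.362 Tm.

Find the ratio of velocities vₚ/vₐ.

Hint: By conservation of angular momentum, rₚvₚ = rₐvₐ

Convert to SI: rₚ = 658.8 Gm = 6.588e+11 m; rₐ = 7.362 Tm = 7.362e+12 m.
Conservation of angular momentum gives rₚvₚ = rₐvₐ, so vₚ/vₐ = rₐ/rₚ.
vₚ/vₐ = 7.362e+12 / 6.588e+11 ≈ 11.17.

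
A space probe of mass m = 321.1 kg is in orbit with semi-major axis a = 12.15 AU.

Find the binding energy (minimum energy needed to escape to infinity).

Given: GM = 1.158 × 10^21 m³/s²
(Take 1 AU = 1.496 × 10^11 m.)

Convert to SI: a = 12.15 AU = 1.81764e+12 m.
Total orbital energy is E = −GMm/(2a); binding energy is E_bind = −E = GMm/(2a).
E_bind = 1.158e+21 · 321.1 / (2 · 1.81764e+12) J ≈ 1.023e+11 J = 102.3 GJ.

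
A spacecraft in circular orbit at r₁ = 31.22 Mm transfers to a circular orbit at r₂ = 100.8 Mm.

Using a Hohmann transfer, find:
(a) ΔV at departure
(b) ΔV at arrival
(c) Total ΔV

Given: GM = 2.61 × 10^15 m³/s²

Convert to SI: r₁ = 31.22 Mm = 3.122e+07 m; r₂ = 100.8 Mm = 1.008e+08 m.
Transfer semi-major axis: a_t = (r₁ + r₂)/2 = (3.122e+07 + 1.008e+08)/2 = 6.601e+07 m.
Circular speeds: v₁ = √(GM/r₁) = 9143.32 m/s, v₂ = √(GM/r₂) = 5088.5 m/s.
Transfer speeds (vis-viva v² = GM(2/r − 1/a_t)): v₁ᵗ = 11298.7 m/s, v₂ᵗ = 3499.46 m/s.
(a) ΔV₁ = |v₁ᵗ − v₁| ≈ 2155 m/s = 2.155 km/s.
(b) ΔV₂ = |v₂ − v₂ᵗ| ≈ 1589 m/s = 1.589 km/s.
(c) ΔV_total = ΔV₁ + ΔV₂ ≈ 3744 m/s = 3.744 km/s.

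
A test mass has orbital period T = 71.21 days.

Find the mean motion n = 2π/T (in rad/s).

Convert to SI: T = 71.21 days = 6.15254e+06 s.
n = 2π / T.
n = 2π / 6.15254e+06 s ≈ 1.021e-06 rad/s.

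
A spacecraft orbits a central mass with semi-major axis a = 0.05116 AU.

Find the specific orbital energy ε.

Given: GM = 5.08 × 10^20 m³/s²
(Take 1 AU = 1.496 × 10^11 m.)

Convert to SI: a = 0.05116 AU = 7.65354e+09 m.
ε = −GM / (2a).
ε = −5.08e+20 / (2 · 7.65354e+09) J/kg ≈ -3.319e+10 J/kg = -33.19 GJ/kg.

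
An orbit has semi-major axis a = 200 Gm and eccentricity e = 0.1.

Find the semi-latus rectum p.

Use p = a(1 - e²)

Convert to SI: a = 200 Gm = 2e+11 m.
p = a (1 − e²).
p = 2e+11 · (1 − (0.1)²) = 2e+11 · 0.99 ≈ 1.98e+11 m = 198 Gm.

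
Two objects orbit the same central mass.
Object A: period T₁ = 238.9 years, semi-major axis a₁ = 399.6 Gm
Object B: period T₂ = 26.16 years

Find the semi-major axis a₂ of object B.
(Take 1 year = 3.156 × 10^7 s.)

Convert to SI: T₁ = 238.9 years = 7.53968e+09 s; a₁ = 399.6 Gm = 3.996e+11 m; T₂ = 26.16 years = 8.2561e+08 s.
Kepler's third law: (T₁/T₂)² = (a₁/a₂)³ ⇒ a₂ = a₁ · (T₂/T₁)^(2/3).
T₂/T₁ = 8.2561e+08 / 7.53968e+09 = 0.109502.
a₂ = 3.996e+11 · (0.109502)^(2/3) m ≈ 9.146e+10 m = 91.46 Gm.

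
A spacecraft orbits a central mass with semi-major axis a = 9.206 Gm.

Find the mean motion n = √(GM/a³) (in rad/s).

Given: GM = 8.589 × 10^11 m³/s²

Convert to SI: a = 9.206 Gm = 9.206e+09 m.
n = √(GM / a³).
n = √(8.589e+11 / (9.206e+09)³) rad/s ≈ 1.049e-09 rad/s.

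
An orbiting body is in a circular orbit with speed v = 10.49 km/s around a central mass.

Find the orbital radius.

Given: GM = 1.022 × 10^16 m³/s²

Convert to SI: v = 10.49 km/s = 10490 m/s.
For a circular orbit, v² = GM / r, so r = GM / v².
r = 1.022e+16 / (10490)² m ≈ 9.288e+07 m = 92.88 Mm.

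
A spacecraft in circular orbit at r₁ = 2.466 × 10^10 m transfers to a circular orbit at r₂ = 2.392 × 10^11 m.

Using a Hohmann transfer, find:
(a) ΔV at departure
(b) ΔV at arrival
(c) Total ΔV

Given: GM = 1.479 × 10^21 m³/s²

Transfer semi-major axis: a_t = (r₁ + r₂)/2 = (2.466e+10 + 2.392e+11)/2 = 1.3193e+11 m.
Circular speeds: v₁ = √(GM/r₁) = 244899 m/s, v₂ = √(GM/r₂) = 78632.8 m/s.
Transfer speeds (vis-viva v² = GM(2/r − 1/a_t)): v₁ᵗ = 329759 m/s, v₂ᵗ = 33996 m/s.
(a) ΔV₁ = |v₁ᵗ − v₁| ≈ 8.486e+04 m/s = 84.86 km/s.
(b) ΔV₂ = |v₂ − v₂ᵗ| ≈ 4.464e+04 m/s = 44.64 km/s.
(c) ΔV_total = ΔV₁ + ΔV₂ ≈ 1.295e+05 m/s = 129.5 km/s.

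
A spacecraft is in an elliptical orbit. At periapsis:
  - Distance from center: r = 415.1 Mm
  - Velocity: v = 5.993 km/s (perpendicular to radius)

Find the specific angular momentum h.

Convert to SI: r = 415.1 Mm = 4.151e+08 m; v = 5.993 km/s = 5993 m/s.
With v perpendicular to r, h = r · v.
h = 4.151e+08 · 5993 m²/s ≈ 2.488e+12 m²/s.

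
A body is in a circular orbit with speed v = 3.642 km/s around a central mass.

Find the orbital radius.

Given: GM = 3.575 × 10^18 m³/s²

Convert to SI: v = 3.642 km/s = 3642 m/s.
For a circular orbit, v² = GM / r, so r = GM / v².
r = 3.575e+18 / (3642)² m ≈ 2.695e+11 m = 269.5 Gm.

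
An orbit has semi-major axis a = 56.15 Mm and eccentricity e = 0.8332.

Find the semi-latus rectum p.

Convert to SI: a = 56.15 Mm = 5.615e+07 m.
p = a (1 − e²).
p = 5.615e+07 · (1 − (0.8332)²) = 5.615e+07 · 0.305778 ≈ 1.717e+07 m = 17.17 Mm.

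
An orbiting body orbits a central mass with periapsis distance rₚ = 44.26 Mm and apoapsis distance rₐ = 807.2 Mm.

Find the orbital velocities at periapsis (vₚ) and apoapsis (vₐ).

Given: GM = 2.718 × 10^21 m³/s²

Convert to SI: rₚ = 44.26 Mm = 4.426e+07 m; rₐ = 807.2 Mm = 8.072e+08 m.
Use the vis-viva equation v² = GM(2/r − 1/a) with a = (rₚ + rₐ)/2 = (4.426e+07 + 8.072e+08)/2 = 4.2573e+08 m.
vₚ = √(GM · (2/rₚ − 1/a)) = √(2.718e+21 · (2/4.426e+07 − 1/4.2573e+08)) m/s ≈ 1.079e+07 m/s = 1.079e+04 km/s.
vₐ = √(GM · (2/rₐ − 1/a)) = √(2.718e+21 · (2/8.072e+08 − 1/4.2573e+08)) m/s ≈ 5.917e+05 m/s = 591.7 km/s.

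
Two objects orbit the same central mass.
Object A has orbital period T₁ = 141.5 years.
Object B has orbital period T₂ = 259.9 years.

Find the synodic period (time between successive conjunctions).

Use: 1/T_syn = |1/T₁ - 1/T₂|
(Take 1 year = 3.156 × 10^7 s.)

Convert to SI: T₁ = 141.5 years = 4.46574e+09 s; T₂ = 259.9 years = 8.20244e+09 s.
T_syn = |T₁ · T₂ / (T₁ − T₂)|.
T_syn = |4.46574e+09 · 8.20244e+09 / (4.46574e+09 − 8.20244e+09)| s ≈ 9.803e+09 s = 310.6 years.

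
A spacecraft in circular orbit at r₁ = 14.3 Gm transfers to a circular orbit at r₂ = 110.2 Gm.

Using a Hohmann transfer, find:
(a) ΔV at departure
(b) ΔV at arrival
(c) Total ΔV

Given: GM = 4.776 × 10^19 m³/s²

Convert to SI: r₁ = 14.3 Gm = 1.43e+10 m; r₂ = 110.2 Gm = 1.102e+11 m.
Transfer semi-major axis: a_t = (r₁ + r₂)/2 = (1.43e+10 + 1.102e+11)/2 = 6.225e+10 m.
Circular speeds: v₁ = √(GM/r₁) = 57791.5 m/s, v₂ = √(GM/r₂) = 20818.1 m/s.
Transfer speeds (vis-viva v² = GM(2/r − 1/a_t)): v₁ᵗ = 76892.7 m/s, v₂ᵗ = 9977.91 m/s.
(a) ΔV₁ = |v₁ᵗ − v₁| ≈ 1.91e+04 m/s = 19.1 km/s.
(b) ΔV₂ = |v₂ − v₂ᵗ| ≈ 1.084e+04 m/s = 10.84 km/s.
(c) ΔV_total = ΔV₁ + ΔV₂ ≈ 2.994e+04 m/s = 29.94 km/s.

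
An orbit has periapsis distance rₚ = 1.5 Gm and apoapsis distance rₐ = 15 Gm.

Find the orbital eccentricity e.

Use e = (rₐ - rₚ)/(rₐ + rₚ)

Convert to SI: rₚ = 1.5 Gm = 1.5e+09 m; rₐ = 15 Gm = 1.5e+10 m.
e = (rₐ − rₚ) / (rₐ + rₚ).
e = (1.5e+10 − 1.5e+09) / (1.5e+10 + 1.5e+09) = 1.35e+10 / 1.65e+10 ≈ 0.8182.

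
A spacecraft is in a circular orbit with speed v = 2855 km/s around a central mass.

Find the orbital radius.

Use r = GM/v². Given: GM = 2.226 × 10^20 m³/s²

Convert to SI: v = 2855 km/s = 2.855e+06 m/s.
For a circular orbit, v² = GM / r, so r = GM / v².
r = 2.226e+20 / (2.855e+06)² m ≈ 2.731e+07 m = 27.31 Mm.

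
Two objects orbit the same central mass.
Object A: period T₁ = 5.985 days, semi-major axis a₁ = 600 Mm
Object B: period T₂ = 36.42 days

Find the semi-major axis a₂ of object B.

Convert to SI: T₁ = 5.985 days = 517104 s; a₁ = 600 Mm = 6e+08 m; T₂ = 36.42 days = 3.14669e+06 s.
Kepler's third law: (T₁/T₂)² = (a₁/a₂)³ ⇒ a₂ = a₁ · (T₂/T₁)^(2/3).
T₂/T₁ = 3.14669e+06 / 517104 = 6.08521.
a₂ = 6e+08 · (6.08521)^(2/3) m ≈ 2e+09 m = 2 Gm.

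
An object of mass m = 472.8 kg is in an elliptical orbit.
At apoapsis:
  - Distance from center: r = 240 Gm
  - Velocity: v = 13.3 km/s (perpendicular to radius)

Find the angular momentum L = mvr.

Convert to SI: r = 240 Gm = 2.4e+11 m; v = 13.3 km/s = 13300 m/s.
Since v is perpendicular to r, L = m · v · r.
L = 472.8 · 13300 · 2.4e+11 kg·m²/s ≈ 1.509e+18 kg·m²/s.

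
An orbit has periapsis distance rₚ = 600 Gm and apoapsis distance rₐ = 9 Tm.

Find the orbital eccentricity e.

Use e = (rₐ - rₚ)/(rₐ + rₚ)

Convert to SI: rₚ = 600 Gm = 6e+11 m; rₐ = 9 Tm = 9e+12 m.
e = (rₐ − rₚ) / (rₐ + rₚ).
e = (9e+12 − 6e+11) / (9e+12 + 6e+11) = 8.4e+12 / 9.6e+12 ≈ 0.875.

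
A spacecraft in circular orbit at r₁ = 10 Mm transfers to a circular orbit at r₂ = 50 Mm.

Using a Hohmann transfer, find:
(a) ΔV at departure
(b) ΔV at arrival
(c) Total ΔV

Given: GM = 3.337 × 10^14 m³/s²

Convert to SI: r₁ = 10 Mm = 1e+07 m; r₂ = 50 Mm = 5e+07 m.
Transfer semi-major axis: a_t = (r₁ + r₂)/2 = (1e+07 + 5e+07)/2 = 3e+07 m.
Circular speeds: v₁ = √(GM/r₁) = 5776.68 m/s, v₂ = √(GM/r₂) = 2583.41 m/s.
Transfer speeds (vis-viva v² = GM(2/r − 1/a_t)): v₁ᵗ = 7457.66 m/s, v₂ᵗ = 1491.53 m/s.
(a) ΔV₁ = |v₁ᵗ − v₁| ≈ 1681 m/s = 1.681 km/s.
(b) ΔV₂ = |v₂ − v₂ᵗ| ≈ 1092 m/s = 1.092 km/s.
(c) ΔV_total = ΔV₁ + ΔV₂ ≈ 2773 m/s = 2.773 km/s.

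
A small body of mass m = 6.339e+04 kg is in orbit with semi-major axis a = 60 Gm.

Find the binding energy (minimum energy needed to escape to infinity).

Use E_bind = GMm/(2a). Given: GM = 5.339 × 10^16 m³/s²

Convert to SI: a = 60 Gm = 6e+10 m.
Total orbital energy is E = −GMm/(2a); binding energy is E_bind = −E = GMm/(2a).
E_bind = 5.339e+16 · 6.339e+04 / (2 · 6e+10) J ≈ 2.82e+10 J = 28.2 GJ.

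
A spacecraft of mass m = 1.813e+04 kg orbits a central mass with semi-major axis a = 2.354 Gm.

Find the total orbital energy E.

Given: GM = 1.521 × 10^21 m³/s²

Convert to SI: a = 2.354 Gm = 2.354e+09 m.
E = −GMm / (2a).
E = −1.521e+21 · 1.813e+04 / (2 · 2.354e+09) J ≈ -5.857e+15 J = -5.857 PJ.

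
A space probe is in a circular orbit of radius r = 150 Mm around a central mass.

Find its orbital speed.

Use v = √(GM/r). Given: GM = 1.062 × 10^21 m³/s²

Convert to SI: r = 150 Mm = 1.5e+08 m.
For a circular orbit, gravity supplies the centripetal force, so v = √(GM / r).
v = √(1.062e+21 / 1.5e+08) m/s ≈ 2.661e+06 m/s = 2661 km/s.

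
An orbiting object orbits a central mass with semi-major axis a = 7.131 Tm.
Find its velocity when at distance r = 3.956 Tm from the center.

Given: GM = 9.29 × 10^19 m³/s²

Convert to SI: a = 7.131 Tm = 7.131e+12 m; r = 3.956 Tm = 3.956e+12 m.
Vis-viva: v = √(GM · (2/r − 1/a)).
2/r − 1/a = 2/3.956e+12 − 1/7.131e+12 = 3.65328e-13 m⁻¹.
v = √(9.29e+19 · 3.65328e-13) m/s ≈ 5826 m/s = 5.826 km/s.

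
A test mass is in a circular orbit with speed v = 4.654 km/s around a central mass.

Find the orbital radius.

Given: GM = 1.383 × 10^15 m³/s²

Convert to SI: v = 4.654 km/s = 4654 m/s.
For a circular orbit, v² = GM / r, so r = GM / v².
r = 1.383e+15 / (4654)² m ≈ 6.385e+07 m = 63.85 Mm.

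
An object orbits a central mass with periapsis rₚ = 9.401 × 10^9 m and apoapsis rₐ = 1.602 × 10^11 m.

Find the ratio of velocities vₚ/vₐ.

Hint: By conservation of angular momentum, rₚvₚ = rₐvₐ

Conservation of angular momentum gives rₚvₚ = rₐvₐ, so vₚ/vₐ = rₐ/rₚ.
vₚ/vₐ = 1.602e+11 / 9.401e+09 ≈ 17.04.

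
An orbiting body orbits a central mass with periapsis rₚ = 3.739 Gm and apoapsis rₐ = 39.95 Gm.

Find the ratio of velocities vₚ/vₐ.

Convert to SI: rₚ = 3.739 Gm = 3.739e+09 m; rₐ = 39.95 Gm = 3.995e+10 m.
Conservation of angular momentum gives rₚvₚ = rₐvₐ, so vₚ/vₐ = rₐ/rₚ.
vₚ/vₐ = 3.995e+10 / 3.739e+09 ≈ 10.68.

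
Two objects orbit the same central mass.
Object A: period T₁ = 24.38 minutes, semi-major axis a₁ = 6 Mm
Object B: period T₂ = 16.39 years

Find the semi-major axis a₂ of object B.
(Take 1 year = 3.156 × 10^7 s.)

Convert to SI: T₁ = 24.38 minutes = 1462.8 s; a₁ = 6 Mm = 6e+06 m; T₂ = 16.39 years = 5.17268e+08 s.
Kepler's third law: (T₁/T₂)² = (a₁/a₂)³ ⇒ a₂ = a₁ · (T₂/T₁)^(2/3).
T₂/T₁ = 5.17268e+08 / 1462.8 = 353615.
a₂ = 6e+06 · (353615)^(2/3) m ≈ 3e+10 m = 30 Gm.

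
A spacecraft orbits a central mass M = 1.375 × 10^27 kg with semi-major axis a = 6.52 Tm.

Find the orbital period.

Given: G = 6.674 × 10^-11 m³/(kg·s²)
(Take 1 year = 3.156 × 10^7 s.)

Convert to SI: a = 6.52 Tm = 6.52e+12 m.
GM = G · M = 6.674e-11 · 1.375e+27 = 9.17675e+16 m³/s².
Kepler's third law: T = 2π √(a³ / GM).
Substituting a = 6.52e+12 m and GM = 9.17675e+16 m³/s²:
T = 2π √((6.52e+12)³ / 9.17675e+16) s
T ≈ 3.453e+11 s = 1.094e+04 years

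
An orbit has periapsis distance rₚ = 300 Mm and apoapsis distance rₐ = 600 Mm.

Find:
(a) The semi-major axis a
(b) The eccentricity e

Convert to SI: rₚ = 300 Mm = 3e+08 m; rₐ = 600 Mm = 6e+08 m.
(a) a = (rₚ + rₐ) / 2 = (3e+08 + 6e+08) / 2 ≈ 4.5e+08 m = 450 Mm.
(b) e = (rₐ − rₚ) / (rₐ + rₚ) = (6e+08 − 3e+08) / (6e+08 + 3e+08) ≈ 0.3333.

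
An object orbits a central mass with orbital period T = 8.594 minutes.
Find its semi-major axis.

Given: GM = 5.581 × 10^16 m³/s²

Convert to SI: T = 8.594 minutes = 515.64 s.
Invert Kepler's third law: a = (GM · T² / (4π²))^(1/3).
Substituting T = 515.64 s and GM = 5.581e+16 m³/s²:
a = (5.581e+16 · (515.64)² / (4π²))^(1/3) m
a ≈ 7.217e+06 m = 7.217 × 10^6 m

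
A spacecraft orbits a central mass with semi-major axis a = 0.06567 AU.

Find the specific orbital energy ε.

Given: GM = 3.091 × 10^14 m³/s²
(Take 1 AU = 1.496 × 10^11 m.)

Convert to SI: a = 0.06567 AU = 9.82423e+09 m.
ε = −GM / (2a).
ε = −3.091e+14 / (2 · 9.82423e+09) J/kg ≈ -1.573e+04 J/kg = -15.73 kJ/kg.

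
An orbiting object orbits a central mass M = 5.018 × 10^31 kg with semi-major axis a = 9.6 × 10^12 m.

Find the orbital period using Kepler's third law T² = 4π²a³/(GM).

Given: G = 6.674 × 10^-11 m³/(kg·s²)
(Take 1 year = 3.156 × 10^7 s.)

GM = G · M = 6.674e-11 · 5.018e+31 = 3.34901e+21 m³/s².
Kepler's third law: T = 2π √(a³ / GM).
Substituting a = 9.6e+12 m and GM = 3.34901e+21 m³/s²:
T = 2π √((9.6e+12)³ / 3.34901e+21) s
T ≈ 3.229e+09 s = 102.3 years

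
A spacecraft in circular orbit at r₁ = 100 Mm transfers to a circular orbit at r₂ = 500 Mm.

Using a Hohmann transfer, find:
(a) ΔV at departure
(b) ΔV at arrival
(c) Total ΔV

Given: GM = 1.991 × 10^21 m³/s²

Convert to SI: r₁ = 100 Mm = 1e+08 m; r₂ = 500 Mm = 5e+08 m.
Transfer semi-major axis: a_t = (r₁ + r₂)/2 = (1e+08 + 5e+08)/2 = 3e+08 m.
Circular speeds: v₁ = √(GM/r₁) = 4.46206e+06 m/s, v₂ = √(GM/r₂) = 1.99549e+06 m/s.
Transfer speeds (vis-viva v² = GM(2/r − 1/a_t)): v₁ᵗ = 5.7605e+06 m/s, v₂ᵗ = 1.1521e+06 m/s.
(a) ΔV₁ = |v₁ᵗ − v₁| ≈ 1.298e+06 m/s = 1298 km/s.
(b) ΔV₂ = |v₂ − v₂ᵗ| ≈ 8.434e+05 m/s = 843.4 km/s.
(c) ΔV_total = ΔV₁ + ΔV₂ ≈ 2.142e+06 m/s = 2142 km/s.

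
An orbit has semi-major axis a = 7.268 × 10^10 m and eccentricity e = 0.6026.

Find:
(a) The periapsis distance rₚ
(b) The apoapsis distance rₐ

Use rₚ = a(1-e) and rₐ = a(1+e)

(a) rₚ = a(1 − e) = 7.268e+10 · (1 − 0.6026) = 7.268e+10 · 0.3974 ≈ 2.888e+10 m = 2.888 × 10^10 m.
(b) rₐ = a(1 + e) = 7.268e+10 · (1 + 0.6026) = 7.268e+10 · 1.6026 ≈ 1.165e+11 m = 1.165 × 10^11 m.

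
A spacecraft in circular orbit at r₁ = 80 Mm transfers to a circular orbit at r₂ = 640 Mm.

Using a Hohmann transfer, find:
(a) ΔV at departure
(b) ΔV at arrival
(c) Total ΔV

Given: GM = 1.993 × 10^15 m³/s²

Convert to SI: r₁ = 80 Mm = 8e+07 m; r₂ = 640 Mm = 6.4e+08 m.
Transfer semi-major axis: a_t = (r₁ + r₂)/2 = (8e+07 + 6.4e+08)/2 = 3.6e+08 m.
Circular speeds: v₁ = √(GM/r₁) = 4991.24 m/s, v₂ = √(GM/r₂) = 1764.67 m/s.
Transfer speeds (vis-viva v² = GM(2/r − 1/a_t)): v₁ᵗ = 6654.99 m/s, v₂ᵗ = 831.874 m/s.
(a) ΔV₁ = |v₁ᵗ − v₁| ≈ 1664 m/s = 1.664 km/s.
(b) ΔV₂ = |v₂ − v₂ᵗ| ≈ 932.8 m/s = 932.8 m/s.
(c) ΔV_total = ΔV₁ + ΔV₂ ≈ 2597 m/s = 2.597 km/s.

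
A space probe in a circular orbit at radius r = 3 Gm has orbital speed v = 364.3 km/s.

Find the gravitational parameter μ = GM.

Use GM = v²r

Convert to SI: r = 3 Gm = 3e+09 m; v = 364.3 km/s = 364300 m/s.
For a circular orbit v² = GM/r, so GM = v² · r.
GM = (364300)² · 3e+09 m³/s² ≈ 3.981e+20 m³/s² = 3.981 × 10^20 m³/s².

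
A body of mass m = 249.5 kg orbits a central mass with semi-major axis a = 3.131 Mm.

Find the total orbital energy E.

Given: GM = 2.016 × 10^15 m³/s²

Convert to SI: a = 3.131 Mm = 3.131e+06 m.
E = −GMm / (2a).
E = −2.016e+15 · 249.5 / (2 · 3.131e+06) J ≈ -8.032e+10 J = -80.32 GJ.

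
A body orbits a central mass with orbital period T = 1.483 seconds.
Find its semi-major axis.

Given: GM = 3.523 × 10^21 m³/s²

Invert Kepler's third law: a = (GM · T² / (4π²))^(1/3).
Substituting T = 1.483 s and GM = 3.523e+21 m³/s²:
a = (3.523e+21 · (1.483)² / (4π²))^(1/3) m
a ≈ 5.811e+06 m = 5.811 Mm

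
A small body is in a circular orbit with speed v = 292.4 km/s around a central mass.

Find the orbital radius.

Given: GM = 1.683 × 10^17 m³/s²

Convert to SI: v = 292.4 km/s = 292400 m/s.
For a circular orbit, v² = GM / r, so r = GM / v².
r = 1.683e+17 / (292400)² m ≈ 1.968e+06 m = 1.968 Mm.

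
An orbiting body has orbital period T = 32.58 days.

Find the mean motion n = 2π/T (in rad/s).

Convert to SI: T = 32.58 days = 2.81491e+06 s.
n = 2π / T.
n = 2π / 2.81491e+06 s ≈ 2.232e-06 rad/s.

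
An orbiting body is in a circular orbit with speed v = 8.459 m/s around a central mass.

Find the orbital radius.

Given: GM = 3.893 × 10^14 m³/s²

For a circular orbit, v² = GM / r, so r = GM / v².
r = 3.893e+14 / (8.459)² m ≈ 5.441e+12 m = 5.441 × 10^12 m.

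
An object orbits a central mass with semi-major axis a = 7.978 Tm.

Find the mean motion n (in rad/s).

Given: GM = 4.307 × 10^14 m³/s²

Convert to SI: a = 7.978 Tm = 7.978e+12 m.
n = √(GM / a³).
n = √(4.307e+14 / (7.978e+12)³) rad/s ≈ 9.21e-13 rad/s.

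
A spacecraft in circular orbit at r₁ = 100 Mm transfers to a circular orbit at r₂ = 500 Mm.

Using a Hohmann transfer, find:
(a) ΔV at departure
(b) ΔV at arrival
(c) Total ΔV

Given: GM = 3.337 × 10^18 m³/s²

Convert to SI: r₁ = 100 Mm = 1e+08 m; r₂ = 500 Mm = 5e+08 m.
Transfer semi-major axis: a_t = (r₁ + r₂)/2 = (1e+08 + 5e+08)/2 = 3e+08 m.
Circular speeds: v₁ = √(GM/r₁) = 182675 m/s, v₂ = √(GM/r₂) = 81694.6 m/s.
Transfer speeds (vis-viva v² = GM(2/r − 1/a_t)): v₁ᵗ = 235832 m/s, v₂ᵗ = 47166.4 m/s.
(a) ΔV₁ = |v₁ᵗ − v₁| ≈ 5.316e+04 m/s = 53.16 km/s.
(b) ΔV₂ = |v₂ − v₂ᵗ| ≈ 3.453e+04 m/s = 34.53 km/s.
(c) ΔV_total = ΔV₁ + ΔV₂ ≈ 8.769e+04 m/s = 87.69 km/s.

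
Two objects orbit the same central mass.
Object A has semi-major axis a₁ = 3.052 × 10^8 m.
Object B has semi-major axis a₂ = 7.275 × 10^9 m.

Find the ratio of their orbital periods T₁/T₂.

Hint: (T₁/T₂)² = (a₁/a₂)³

From Kepler's third law, (T₁/T₂)² = (a₁/a₂)³, so T₁/T₂ = (a₁/a₂)^(3/2).
a₁/a₂ = 3.052e+08 / 7.275e+09 = 0.0419519.
T₁/T₂ = (0.0419519)^(3/2) ≈ 0.008593.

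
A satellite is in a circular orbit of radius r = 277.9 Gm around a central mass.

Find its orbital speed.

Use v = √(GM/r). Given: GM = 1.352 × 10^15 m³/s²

Convert to SI: r = 277.9 Gm = 2.779e+11 m.
For a circular orbit, gravity supplies the centripetal force, so v = √(GM / r).
v = √(1.352e+15 / 2.779e+11) m/s ≈ 69.75 m/s = 69.75 m/s.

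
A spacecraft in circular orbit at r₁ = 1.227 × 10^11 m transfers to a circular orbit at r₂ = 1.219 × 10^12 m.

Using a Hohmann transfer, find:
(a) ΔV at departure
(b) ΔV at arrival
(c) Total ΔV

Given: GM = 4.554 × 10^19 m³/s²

Transfer semi-major axis: a_t = (r₁ + r₂)/2 = (1.227e+11 + 1.219e+12)/2 = 6.7085e+11 m.
Circular speeds: v₁ = √(GM/r₁) = 19265.2 m/s, v₂ = √(GM/r₂) = 6112.16 m/s.
Transfer speeds (vis-viva v² = GM(2/r − 1/a_t)): v₁ᵗ = 25969.5 m/s, v₂ᵗ = 2613.99 m/s.
(a) ΔV₁ = |v₁ᵗ − v₁| ≈ 6704 m/s = 6.704 km/s.
(b) ΔV₂ = |v₂ − v₂ᵗ| ≈ 3498 m/s = 3.498 km/s.
(c) ΔV_total = ΔV₁ + ΔV₂ ≈ 1.02e+04 m/s = 10.2 km/s.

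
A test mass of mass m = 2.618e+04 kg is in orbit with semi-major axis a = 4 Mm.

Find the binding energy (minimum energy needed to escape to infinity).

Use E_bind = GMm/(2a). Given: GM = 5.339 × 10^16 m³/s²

Convert to SI: a = 4 Mm = 4e+06 m.
Total orbital energy is E = −GMm/(2a); binding energy is E_bind = −E = GMm/(2a).
E_bind = 5.339e+16 · 2.618e+04 / (2 · 4e+06) J ≈ 1.747e+14 J = 174.7 TJ.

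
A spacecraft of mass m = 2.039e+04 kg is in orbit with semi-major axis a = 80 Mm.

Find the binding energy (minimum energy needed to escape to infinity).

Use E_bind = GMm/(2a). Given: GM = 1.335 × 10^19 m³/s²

Convert to SI: a = 80 Mm = 8e+07 m.
Total orbital energy is E = −GMm/(2a); binding energy is E_bind = −E = GMm/(2a).
E_bind = 1.335e+19 · 2.039e+04 / (2 · 8e+07) J ≈ 1.701e+15 J = 1.701 PJ.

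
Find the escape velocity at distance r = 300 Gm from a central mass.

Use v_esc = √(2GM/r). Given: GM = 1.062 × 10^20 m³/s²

Convert to SI: r = 300 Gm = 3e+11 m.
Escape velocity comes from setting total energy to zero: ½v² − GM/r = 0 ⇒ v_esc = √(2GM / r).
v_esc = √(2 · 1.062e+20 / 3e+11) m/s ≈ 2.661e+04 m/s = 26.61 km/s.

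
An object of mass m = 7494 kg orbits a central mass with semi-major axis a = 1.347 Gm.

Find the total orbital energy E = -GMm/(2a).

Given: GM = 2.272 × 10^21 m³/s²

Convert to SI: a = 1.347 Gm = 1.347e+09 m.
E = −GMm / (2a).
E = −2.272e+21 · 7494 / (2 · 1.347e+09) J ≈ -6.32e+15 J = -6.32 PJ.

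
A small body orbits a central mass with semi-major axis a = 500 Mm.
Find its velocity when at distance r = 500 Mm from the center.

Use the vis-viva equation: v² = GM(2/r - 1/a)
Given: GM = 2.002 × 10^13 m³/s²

Convert to SI: a = 500 Mm = 5e+08 m; r = 500 Mm = 5e+08 m.
Vis-viva: v = √(GM · (2/r − 1/a)).
2/r − 1/a = 2/5e+08 − 1/5e+08 = 2e-09 m⁻¹.
v = √(2.002e+13 · 2e-09) m/s ≈ 200.1 m/s = 200.1 m/s.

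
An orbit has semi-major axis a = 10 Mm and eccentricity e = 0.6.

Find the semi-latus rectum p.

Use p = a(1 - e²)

Convert to SI: a = 10 Mm = 1e+07 m.
p = a (1 − e²).
p = 1e+07 · (1 − (0.6)²) = 1e+07 · 0.64 ≈ 6.4e+06 m = 6.4 Mm.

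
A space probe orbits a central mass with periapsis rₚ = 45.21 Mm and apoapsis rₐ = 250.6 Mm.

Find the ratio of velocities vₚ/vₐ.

Convert to SI: rₚ = 45.21 Mm = 4.521e+07 m; rₐ = 250.6 Mm = 2.506e+08 m.
Conservation of angular momentum gives rₚvₚ = rₐvₐ, so vₚ/vₐ = rₐ/rₚ.
vₚ/vₐ = 2.506e+08 / 4.521e+07 ≈ 5.543.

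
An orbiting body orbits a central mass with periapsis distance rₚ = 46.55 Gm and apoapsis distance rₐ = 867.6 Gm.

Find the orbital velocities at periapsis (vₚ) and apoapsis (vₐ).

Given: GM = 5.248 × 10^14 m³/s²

Convert to SI: rₚ = 46.55 Gm = 4.655e+10 m; rₐ = 867.6 Gm = 8.676e+11 m.
Use the vis-viva equation v² = GM(2/r − 1/a) with a = (rₚ + rₐ)/2 = (4.655e+10 + 8.676e+11)/2 = 4.57075e+11 m.
vₚ = √(GM · (2/rₚ − 1/a)) = √(5.248e+14 · (2/4.655e+10 − 1/4.57075e+11)) m/s ≈ 146.3 m/s = 146.3 m/s.
vₐ = √(GM · (2/rₐ − 1/a)) = √(5.248e+14 · (2/8.676e+11 − 1/4.57075e+11)) m/s ≈ 7.849 m/s = 7.849 m/s.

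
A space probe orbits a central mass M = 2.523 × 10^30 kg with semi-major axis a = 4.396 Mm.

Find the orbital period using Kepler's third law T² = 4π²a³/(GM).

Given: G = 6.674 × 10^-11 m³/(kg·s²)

Convert to SI: a = 4.396 Mm = 4.396e+06 m.
GM = G · M = 6.674e-11 · 2.523e+30 = 1.68385e+20 m³/s².
Kepler's third law: T = 2π √(a³ / GM).
Substituting a = 4.396e+06 m and GM = 1.68385e+20 m³/s²:
T = 2π √((4.396e+06)³ / 1.68385e+20) s
T ≈ 4.463 s = 4.463 seconds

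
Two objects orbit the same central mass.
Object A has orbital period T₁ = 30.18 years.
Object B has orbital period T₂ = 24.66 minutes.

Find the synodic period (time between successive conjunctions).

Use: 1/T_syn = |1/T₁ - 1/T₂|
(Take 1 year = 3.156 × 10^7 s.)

Convert to SI: T₁ = 30.18 years = 9.52481e+08 s; T₂ = 24.66 minutes = 1479.6 s.
T_syn = |T₁ · T₂ / (T₁ − T₂)|.
T_syn = |9.52481e+08 · 1479.6 / (9.52481e+08 − 1479.6)| s ≈ 1480 s = 24.66 minutes.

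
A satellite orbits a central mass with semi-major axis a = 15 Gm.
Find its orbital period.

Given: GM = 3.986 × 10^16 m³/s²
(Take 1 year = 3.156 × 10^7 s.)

Convert to SI: a = 15 Gm = 1.5e+10 m.
Kepler's third law: T = 2π √(a³ / GM).
Substituting a = 1.5e+10 m and GM = 3.986e+16 m³/s²:
T = 2π √((1.5e+10)³ / 3.986e+16) s
T ≈ 5.782e+07 s = 1.832 years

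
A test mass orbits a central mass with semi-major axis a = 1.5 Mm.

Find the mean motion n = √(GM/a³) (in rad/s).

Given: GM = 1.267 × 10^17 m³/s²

Convert to SI: a = 1.5 Mm = 1.5e+06 m.
n = √(GM / a³).
n = √(1.267e+17 / (1.5e+06)³) rad/s ≈ 0.1938 rad/s.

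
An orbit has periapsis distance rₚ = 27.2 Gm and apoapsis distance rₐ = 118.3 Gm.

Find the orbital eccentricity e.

Convert to SI: rₚ = 27.2 Gm = 2.72e+10 m; rₐ = 118.3 Gm = 1.183e+11 m.
e = (rₐ − rₚ) / (rₐ + rₚ).
e = (1.183e+11 − 2.72e+10) / (1.183e+11 + 2.72e+10) = 9.11e+10 / 1.455e+11 ≈ 0.6261.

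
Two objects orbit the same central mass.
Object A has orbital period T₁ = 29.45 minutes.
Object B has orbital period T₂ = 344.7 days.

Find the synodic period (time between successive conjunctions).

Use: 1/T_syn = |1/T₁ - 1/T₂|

Convert to SI: T₁ = 29.45 minutes = 1767 s; T₂ = 344.7 days = 2.97821e+07 s.
T_syn = |T₁ · T₂ / (T₁ − T₂)|.
T_syn = |1767 · 2.97821e+07 / (1767 − 2.97821e+07)| s ≈ 1767 s = 29.45 minutes.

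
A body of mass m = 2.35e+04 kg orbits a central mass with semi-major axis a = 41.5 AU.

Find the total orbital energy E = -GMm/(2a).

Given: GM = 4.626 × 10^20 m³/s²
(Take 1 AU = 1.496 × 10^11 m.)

Convert to SI: a = 41.5 AU = 6.2084e+12 m.
E = −GMm / (2a).
E = −4.626e+20 · 2.35e+04 / (2 · 6.2084e+12) J ≈ -8.755e+11 J = -875.5 GJ.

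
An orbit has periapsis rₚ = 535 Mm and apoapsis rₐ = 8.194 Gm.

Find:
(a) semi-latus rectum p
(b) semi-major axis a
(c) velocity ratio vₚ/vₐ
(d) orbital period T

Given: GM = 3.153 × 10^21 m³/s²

Convert to SI: rₚ = 535 Mm = 5.35e+08 m; rₐ = 8.194 Gm = 8.194e+09 m.
(a) From a = (rₚ + rₐ)/2 = 4.3645e+09 m and e = (rₐ − rₚ)/(rₐ + rₚ) = 0.87742, p = a(1 − e²) = 4.3645e+09 · (1 − (0.87742)²) ≈ 1.004e+09 m
(b) a = (rₚ + rₐ)/2 = (5.35e+08 + 8.194e+09)/2 ≈ 4.364e+09 m
(c) Conservation of angular momentum (rₚvₚ = rₐvₐ) gives vₚ/vₐ = rₐ/rₚ = 8.194e+09/5.35e+08 ≈ 15.32
(d) With a = (rₚ + rₐ)/2 = 4.3645e+09 m, T = 2π √(a³/GM) = 2π √((4.3645e+09)³/3.153e+21) s ≈ 3.226e+04 s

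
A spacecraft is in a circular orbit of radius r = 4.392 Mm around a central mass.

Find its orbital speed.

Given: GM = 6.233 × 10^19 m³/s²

Convert to SI: r = 4.392 Mm = 4.392e+06 m.
For a circular orbit, gravity supplies the centripetal force, so v = √(GM / r).
v = √(6.233e+19 / 4.392e+06) m/s ≈ 3.767e+06 m/s = 3767 km/s.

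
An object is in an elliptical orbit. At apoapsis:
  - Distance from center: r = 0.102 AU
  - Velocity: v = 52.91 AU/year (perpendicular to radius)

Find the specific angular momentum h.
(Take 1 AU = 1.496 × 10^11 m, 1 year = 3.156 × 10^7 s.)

Convert to SI: r = 0.102 AU = 1.52592e+10 m; v = 52.91 AU/year = 250803 m/s.
With v perpendicular to r, h = r · v.
h = 1.52592e+10 · 250803 m²/s ≈ 3.827e+15 m²/s.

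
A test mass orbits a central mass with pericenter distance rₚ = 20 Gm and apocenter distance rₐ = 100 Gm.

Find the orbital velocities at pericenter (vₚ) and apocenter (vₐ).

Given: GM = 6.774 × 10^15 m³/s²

Convert to SI: rₚ = 20 Gm = 2e+10 m; rₐ = 100 Gm = 1e+11 m.
Use the vis-viva equation v² = GM(2/r − 1/a) with a = (rₚ + rₐ)/2 = (2e+10 + 1e+11)/2 = 6e+10 m.
vₚ = √(GM · (2/rₚ − 1/a)) = √(6.774e+15 · (2/2e+10 − 1/6e+10)) m/s ≈ 751.3 m/s = 751.3 m/s.
vₐ = √(GM · (2/rₐ − 1/a)) = √(6.774e+15 · (2/1e+11 − 1/6e+10)) m/s ≈ 150.3 m/s = 150.3 m/s.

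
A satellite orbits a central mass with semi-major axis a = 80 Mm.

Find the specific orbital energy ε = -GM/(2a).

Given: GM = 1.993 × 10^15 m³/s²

Convert to SI: a = 80 Mm = 8e+07 m.
ε = −GM / (2a).
ε = −1.993e+15 / (2 · 8e+07) J/kg ≈ -1.246e+07 J/kg = -12.46 MJ/kg.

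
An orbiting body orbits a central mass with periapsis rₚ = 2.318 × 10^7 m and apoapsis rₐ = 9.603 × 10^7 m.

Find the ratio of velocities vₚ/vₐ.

Conservation of angular momentum gives rₚvₚ = rₐvₐ, so vₚ/vₐ = rₐ/rₚ.
vₚ/vₐ = 9.603e+07 / 2.318e+07 ≈ 4.143.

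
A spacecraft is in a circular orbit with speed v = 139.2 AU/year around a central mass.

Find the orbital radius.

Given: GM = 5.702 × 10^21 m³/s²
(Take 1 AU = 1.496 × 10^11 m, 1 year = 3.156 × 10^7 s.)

Convert to SI: v = 139.2 AU/year = 659833 m/s.
For a circular orbit, v² = GM / r, so r = GM / v².
r = 5.702e+21 / (659833)² m ≈ 1.31e+10 m = 0.08754 AU.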